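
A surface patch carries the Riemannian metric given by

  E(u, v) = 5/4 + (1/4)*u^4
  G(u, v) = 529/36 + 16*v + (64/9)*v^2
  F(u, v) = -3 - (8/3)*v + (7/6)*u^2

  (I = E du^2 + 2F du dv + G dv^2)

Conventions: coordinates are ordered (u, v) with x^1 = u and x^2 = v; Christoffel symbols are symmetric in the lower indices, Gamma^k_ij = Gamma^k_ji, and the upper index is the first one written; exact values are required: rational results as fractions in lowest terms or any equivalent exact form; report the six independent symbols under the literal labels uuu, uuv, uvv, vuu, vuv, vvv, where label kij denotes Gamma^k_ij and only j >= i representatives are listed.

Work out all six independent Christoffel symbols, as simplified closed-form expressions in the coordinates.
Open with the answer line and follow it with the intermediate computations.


Answer: Gamma_uuu = (512*u^3*v^2 + 1152*u^3*v + 666*u^3 + 896*u*v + 1008*u)/(256*u^4*v^2 + 576*u^4*v + 333*u^4 + 896*u^2*v + 1008*u^2 + 256*v^2 + 576*v + 1349), Gamma_uuv = 0, Gamma_uvv = (-3584*u^2*v - 4032*u^2 - 6560)/(768*u^4*v^2 + 1728*u^4*v + 999*u^4 + 2688*u^2*v + 3024*u^2 + 768*v^2 + 1728*v + 4047), Gamma_vuu = (192*u^3*v + 216*u^3 + 420*u)/(256*u^4*v^2 + 576*u^4*v + 333*u^4 + 896*u^2*v + 1008*u^2 + 256*v^2 + 576*v + 1349), Gamma_vuv = 0, Gamma_vvv = (256*u^4*v + 288*u^4 + 448*u^2 + 256*v + 288)/(256*u^4*v^2 + 576*u^4*v + 333*u^4 + 896*u^2*v + 1008*u^2 + 256*v^2 + 576*v + 1349)

E = 5/4 + (1/4)*u^4; F = -3 - (8/3)*v + (7/6)*u^2; G = 529/36 + 16*v + (64/9)*v^2
Gamma^k_ij = (1/2) g^{kl} (d_i g_jl + d_j g_il - d_l g_ij), with g^inv = (1/(EG-F^2)) [[G, -F], [-F, E]]
first partials: E_u = u^3, E_v = 0, F_u = (7/3)*u, F_v = -8/3, G_u = 0, G_v = 16 + (128/9)*v
D = EG - F^2 = 1349/144 + 4*v + (16/9)*v^2 + 7*u^2 + (56/9)*u^2*v + (37/16)*u^4 + 4*u^4*v + (16/9)*u^4*v^2
expanded: Gamma^u_uu = (G E_u - 2F F_u + F E_v)/(2D), Gamma^u_uv = (G E_v - F G_u)/(2D), Gamma^u_vv = (2G F_v - G G_u - F G_v)/(2D), Gamma^v_uu = (2E F_u - E E_v - F E_u)/(2D), Gamma^v_uv = (E G_u - F E_v)/(2D), Gamma^v_vv = (E G_v - 2F F_v + F G_u)/(2D); substitute and cancel common factors


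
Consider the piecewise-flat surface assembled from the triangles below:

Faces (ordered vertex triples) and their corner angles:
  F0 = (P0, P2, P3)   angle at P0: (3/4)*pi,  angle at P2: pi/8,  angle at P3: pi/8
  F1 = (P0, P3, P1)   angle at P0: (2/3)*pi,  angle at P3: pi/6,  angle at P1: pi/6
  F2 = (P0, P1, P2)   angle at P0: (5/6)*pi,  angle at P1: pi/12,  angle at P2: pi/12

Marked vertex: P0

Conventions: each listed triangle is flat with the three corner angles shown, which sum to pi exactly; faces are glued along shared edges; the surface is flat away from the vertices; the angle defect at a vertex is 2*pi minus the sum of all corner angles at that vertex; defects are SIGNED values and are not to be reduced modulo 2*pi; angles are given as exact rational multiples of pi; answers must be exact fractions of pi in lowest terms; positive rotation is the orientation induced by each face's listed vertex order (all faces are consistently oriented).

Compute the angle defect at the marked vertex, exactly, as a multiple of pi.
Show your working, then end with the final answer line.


Sum of corner angles at P0: (9/4)*pi
defect = 2*pi - (9/4)*pi

Answer: defect(P0) = -pi/4


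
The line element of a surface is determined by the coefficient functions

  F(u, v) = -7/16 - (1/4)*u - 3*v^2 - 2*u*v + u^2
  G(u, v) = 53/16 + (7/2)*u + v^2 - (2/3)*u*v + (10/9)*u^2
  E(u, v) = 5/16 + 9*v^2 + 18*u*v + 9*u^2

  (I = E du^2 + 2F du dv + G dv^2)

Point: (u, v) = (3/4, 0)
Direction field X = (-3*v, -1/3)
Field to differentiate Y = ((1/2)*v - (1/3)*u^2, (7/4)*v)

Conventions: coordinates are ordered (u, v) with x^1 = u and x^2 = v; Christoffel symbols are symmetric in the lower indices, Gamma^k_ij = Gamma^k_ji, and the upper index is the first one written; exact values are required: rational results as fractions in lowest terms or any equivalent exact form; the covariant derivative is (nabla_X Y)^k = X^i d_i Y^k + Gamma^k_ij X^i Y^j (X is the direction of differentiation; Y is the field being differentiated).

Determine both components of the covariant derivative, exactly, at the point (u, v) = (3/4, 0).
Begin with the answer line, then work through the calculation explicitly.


Answer: (nabla_X Y)^u = -1587/18058, (nabla_X Y)^v = -5038/9029

E = 43/8, F = -1/16, G = 105/16 at the point
E_u = 27/2, E_v = 27/2, F_u = 5/4, F_v = -3/2, G_u = 31/6, G_v = -1/2
EG - F^2 = 9029/256;  g^inv = (256/9029) * [[105/16, 1/16], [1/16, 43/8]]
first-kind symbols [ij,l] = (1/2)(d_i g_jl + d_j g_il - d_l g_ij): [uu,u] = E_u/2 = 27/4, [uu,v] = F_u - E_v/2 = -11/2, [uv,u] = E_v/2 = 27/4, [uv,v] = G_u/2 = 31/12, [vv,u] = F_v - G_u/2 = -49/12, [vv,v] = G_v/2 = -1/4
Gamma^u_ij = (G*[ij,u] - F*[ij,v])/(EG - F^2), Gamma^v_ij = (E*[ij,v] - F*[ij,u])/(EG - F^2)
Gamma_uuu = 11252/9029, Gamma_uuv = 34144/27087, Gamma_uvv = -6864/9029, Gamma_vuu = -7460/9029, Gamma_vuv = 10988/27087, Gamma_vvv = -1228/27087
X = (0, -1/3), Y = (-3/16, 0) at the point


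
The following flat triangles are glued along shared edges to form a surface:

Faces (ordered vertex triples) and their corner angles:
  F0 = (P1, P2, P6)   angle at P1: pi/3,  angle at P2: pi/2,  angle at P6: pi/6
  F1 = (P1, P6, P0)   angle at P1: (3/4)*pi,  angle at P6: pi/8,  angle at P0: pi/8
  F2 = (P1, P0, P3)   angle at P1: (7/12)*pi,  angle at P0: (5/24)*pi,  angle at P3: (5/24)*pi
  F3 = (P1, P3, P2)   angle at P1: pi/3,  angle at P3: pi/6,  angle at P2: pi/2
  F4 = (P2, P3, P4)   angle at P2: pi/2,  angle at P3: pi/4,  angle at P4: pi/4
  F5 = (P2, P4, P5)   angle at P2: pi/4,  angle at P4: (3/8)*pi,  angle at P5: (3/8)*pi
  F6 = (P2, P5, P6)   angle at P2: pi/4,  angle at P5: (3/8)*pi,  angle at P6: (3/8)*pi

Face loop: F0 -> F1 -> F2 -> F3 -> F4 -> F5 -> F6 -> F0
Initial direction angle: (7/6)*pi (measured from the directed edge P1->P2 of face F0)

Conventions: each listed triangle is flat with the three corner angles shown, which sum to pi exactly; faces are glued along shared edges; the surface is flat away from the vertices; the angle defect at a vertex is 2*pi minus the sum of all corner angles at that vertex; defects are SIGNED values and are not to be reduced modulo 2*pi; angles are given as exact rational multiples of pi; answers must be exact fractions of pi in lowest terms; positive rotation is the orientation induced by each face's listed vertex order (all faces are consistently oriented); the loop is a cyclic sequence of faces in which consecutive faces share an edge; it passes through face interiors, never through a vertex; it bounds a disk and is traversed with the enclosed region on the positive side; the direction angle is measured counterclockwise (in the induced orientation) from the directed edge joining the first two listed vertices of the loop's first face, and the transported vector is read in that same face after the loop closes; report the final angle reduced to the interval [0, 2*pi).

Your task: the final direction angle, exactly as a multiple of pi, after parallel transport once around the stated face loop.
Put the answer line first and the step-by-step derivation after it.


Answer: final direction angle = (7/6)*pi

enclosed vertex P1: corner angles sum to 2*pi, defect = 2*pi - 2*pi = 0
enclosed vertex P2: corner angles sum to 2*pi, defect = 2*pi - 2*pi = 0
adding the enclosed defects to the starting angle (mod 2*pi, induced orientation) gives the holonomy
final angle = (7/6)*pi + 0 = (7/6)*pi (mod 2*pi)


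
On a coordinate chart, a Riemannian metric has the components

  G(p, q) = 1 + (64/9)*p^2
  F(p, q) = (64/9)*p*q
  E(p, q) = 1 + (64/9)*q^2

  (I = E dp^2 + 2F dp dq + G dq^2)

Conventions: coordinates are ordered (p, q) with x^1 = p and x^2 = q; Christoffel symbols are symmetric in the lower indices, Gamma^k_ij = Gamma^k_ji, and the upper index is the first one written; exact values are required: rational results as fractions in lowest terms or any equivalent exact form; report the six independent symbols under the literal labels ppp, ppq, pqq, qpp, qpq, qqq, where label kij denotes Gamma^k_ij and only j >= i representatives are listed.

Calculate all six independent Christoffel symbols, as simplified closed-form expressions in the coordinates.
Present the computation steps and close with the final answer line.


E = 1 + (64/9)*q^2; F = (64/9)*p*q; G = 1 + (64/9)*p^2
Gamma^k_ij = (1/2) g^{kl} (d_i g_jl + d_j g_il - d_l g_ij), with g^inv = (1/(EG-F^2)) [[G, -F], [-F, E]]
first partials: E_p = 0, E_q = (128/9)*q, F_p = (64/9)*q, F_q = (64/9)*p, G_p = (128/9)*p, G_q = 0
D = EG - F^2 = 1 + (64/9)*q^2 + (64/9)*p^2
expanded: Gamma^p_pp = (G E_p - 2F F_p + F E_q)/(2D), Gamma^p_pq = (G E_q - F G_p)/(2D), Gamma^p_qq = (2G F_q - G G_p - F G_q)/(2D), Gamma^q_pp = (2E F_p - E E_q - F E_p)/(2D), Gamma^q_pq = (E G_p - F E_q)/(2D), Gamma^q_qq = (E G_q - 2F F_q + F G_p)/(2D); substitute and cancel common factors

Answer: Gamma_ppp = 0, Gamma_ppq = 64*q/(64*p^2 + 64*q^2 + 9), Gamma_pqq = 0, Gamma_qpp = 0, Gamma_qpq = 64*p/(64*p^2 + 64*q^2 + 9), Gamma_qqq = 0


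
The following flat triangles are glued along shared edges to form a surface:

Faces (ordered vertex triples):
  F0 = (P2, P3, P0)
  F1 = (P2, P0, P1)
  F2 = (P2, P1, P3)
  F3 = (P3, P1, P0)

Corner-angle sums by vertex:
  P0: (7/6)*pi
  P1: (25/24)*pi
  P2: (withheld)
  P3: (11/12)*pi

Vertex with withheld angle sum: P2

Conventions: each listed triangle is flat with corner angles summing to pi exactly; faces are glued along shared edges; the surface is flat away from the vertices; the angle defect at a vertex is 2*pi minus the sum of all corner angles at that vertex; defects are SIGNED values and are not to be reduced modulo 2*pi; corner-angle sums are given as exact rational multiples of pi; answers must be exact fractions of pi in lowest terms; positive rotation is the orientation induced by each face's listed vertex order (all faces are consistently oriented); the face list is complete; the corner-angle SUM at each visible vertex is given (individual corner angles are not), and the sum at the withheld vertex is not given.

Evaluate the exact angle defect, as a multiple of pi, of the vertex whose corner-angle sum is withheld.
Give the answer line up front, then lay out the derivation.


Answer: defect(P2) = (9/8)*pi

V = 4, E = 6, F = 4; chi = V - E + F = 2
Gauss-Bonnet: total defect = 2*pi*chi = 4*pi; visible defects sum to (23/8)*pi


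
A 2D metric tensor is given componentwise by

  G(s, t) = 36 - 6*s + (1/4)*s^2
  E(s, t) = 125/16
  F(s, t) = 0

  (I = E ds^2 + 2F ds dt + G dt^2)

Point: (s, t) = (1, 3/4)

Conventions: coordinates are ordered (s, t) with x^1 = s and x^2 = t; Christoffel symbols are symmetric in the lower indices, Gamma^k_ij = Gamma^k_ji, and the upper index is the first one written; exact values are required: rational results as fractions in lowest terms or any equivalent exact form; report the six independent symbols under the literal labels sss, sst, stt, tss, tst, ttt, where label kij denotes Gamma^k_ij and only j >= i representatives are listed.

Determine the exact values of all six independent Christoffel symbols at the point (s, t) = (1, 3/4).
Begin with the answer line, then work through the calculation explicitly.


Answer: Gamma_sss = 0, Gamma_sst = 0, Gamma_stt = 44/125, Gamma_tss = 0, Gamma_tst = -1/11, Gamma_ttt = 0

E = 125/16, F = 0, G = 121/4 at the point
E_s = 0, E_t = 0, F_s = 0, F_t = 0, G_s = -11/2, G_t = 0
EG - F^2 = 15125/64;  g^inv = (64/15125) * [[121/4, 0], [0, 125/16]]
first-kind symbols [ij,l] = (1/2)(d_i g_jl + d_j g_il - d_l g_ij): [ss,s] = E_s/2 = 0, [ss,t] = F_s - E_t/2 = 0, [st,s] = E_t/2 = 0, [st,t] = G_s/2 = -11/4, [tt,s] = F_t - G_s/2 = 11/4, [tt,t] = G_t/2 = 0
Gamma^s_ij = (G*[ij,s] - F*[ij,t])/(EG - F^2), Gamma^t_ij = (E*[ij,t] - F*[ij,s])/(EG - F^2)


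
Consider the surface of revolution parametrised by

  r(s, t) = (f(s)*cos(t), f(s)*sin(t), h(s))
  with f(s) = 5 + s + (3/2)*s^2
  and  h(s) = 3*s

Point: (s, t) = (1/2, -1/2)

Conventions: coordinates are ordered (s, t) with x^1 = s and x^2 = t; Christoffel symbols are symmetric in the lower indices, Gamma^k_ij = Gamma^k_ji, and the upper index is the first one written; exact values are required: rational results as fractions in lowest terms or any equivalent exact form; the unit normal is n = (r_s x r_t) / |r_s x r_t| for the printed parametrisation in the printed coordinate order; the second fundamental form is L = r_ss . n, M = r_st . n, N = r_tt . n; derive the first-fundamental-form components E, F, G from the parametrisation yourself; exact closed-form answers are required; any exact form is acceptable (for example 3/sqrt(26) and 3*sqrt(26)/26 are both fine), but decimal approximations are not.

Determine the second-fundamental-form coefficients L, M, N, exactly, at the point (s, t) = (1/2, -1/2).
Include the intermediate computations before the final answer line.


f = 47/8, f' = 5/2, f'' = 3, h' = 3, h'' = 0
E = 61/4, F = 0, G = 2209/64; answer radicand W^2 = 61/4
unnormalised second-form numerators: l = -9, m = 0, n = 141/8; L = l/sqrt(61/4), and similarly M = m/sqrt(W^2), N = n/sqrt(W^2)

Answer: L = -18*sqrt(61)/61, M = 0, N = 141*sqrt(61)/244


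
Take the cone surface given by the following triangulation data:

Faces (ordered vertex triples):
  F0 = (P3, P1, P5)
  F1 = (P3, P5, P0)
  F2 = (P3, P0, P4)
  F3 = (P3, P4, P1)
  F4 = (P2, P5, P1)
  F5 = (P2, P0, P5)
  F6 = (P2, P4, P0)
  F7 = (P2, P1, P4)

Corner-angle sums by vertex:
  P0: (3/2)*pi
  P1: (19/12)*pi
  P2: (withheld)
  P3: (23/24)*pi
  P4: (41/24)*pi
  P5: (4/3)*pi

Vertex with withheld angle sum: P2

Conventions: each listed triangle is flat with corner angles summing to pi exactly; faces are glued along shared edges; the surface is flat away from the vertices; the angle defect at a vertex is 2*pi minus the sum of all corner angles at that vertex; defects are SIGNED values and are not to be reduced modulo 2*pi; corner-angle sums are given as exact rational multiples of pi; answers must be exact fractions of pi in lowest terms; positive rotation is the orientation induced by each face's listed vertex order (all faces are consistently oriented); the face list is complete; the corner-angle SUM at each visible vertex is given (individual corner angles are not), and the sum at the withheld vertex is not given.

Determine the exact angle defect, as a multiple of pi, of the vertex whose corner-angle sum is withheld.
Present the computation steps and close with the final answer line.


V = 6, E = 12, F = 8; chi = V - E + F = 2
Gauss-Bonnet: total defect = 2*pi*chi = 4*pi; visible defects sum to (35/12)*pi

Answer: defect(P2) = (13/12)*pi


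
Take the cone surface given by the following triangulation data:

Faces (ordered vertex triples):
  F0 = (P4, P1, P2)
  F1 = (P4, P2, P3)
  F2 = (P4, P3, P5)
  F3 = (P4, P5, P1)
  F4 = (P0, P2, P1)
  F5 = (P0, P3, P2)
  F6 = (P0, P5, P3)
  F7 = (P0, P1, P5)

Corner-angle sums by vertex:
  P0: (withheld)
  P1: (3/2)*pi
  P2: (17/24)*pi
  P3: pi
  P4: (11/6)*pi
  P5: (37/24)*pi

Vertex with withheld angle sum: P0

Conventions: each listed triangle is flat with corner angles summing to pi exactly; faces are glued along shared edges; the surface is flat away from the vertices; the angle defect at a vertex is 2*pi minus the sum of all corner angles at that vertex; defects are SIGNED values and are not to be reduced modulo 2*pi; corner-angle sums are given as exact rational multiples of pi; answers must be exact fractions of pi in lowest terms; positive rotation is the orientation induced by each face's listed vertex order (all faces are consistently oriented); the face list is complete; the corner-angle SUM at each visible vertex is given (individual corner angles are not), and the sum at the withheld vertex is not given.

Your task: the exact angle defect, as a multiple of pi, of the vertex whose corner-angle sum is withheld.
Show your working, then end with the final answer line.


V = 6, E = 12, F = 8; chi = V - E + F = 2
Gauss-Bonnet: total defect = 2*pi*chi = 4*pi; visible defects sum to (41/12)*pi

Answer: defect(P0) = (7/12)*pi


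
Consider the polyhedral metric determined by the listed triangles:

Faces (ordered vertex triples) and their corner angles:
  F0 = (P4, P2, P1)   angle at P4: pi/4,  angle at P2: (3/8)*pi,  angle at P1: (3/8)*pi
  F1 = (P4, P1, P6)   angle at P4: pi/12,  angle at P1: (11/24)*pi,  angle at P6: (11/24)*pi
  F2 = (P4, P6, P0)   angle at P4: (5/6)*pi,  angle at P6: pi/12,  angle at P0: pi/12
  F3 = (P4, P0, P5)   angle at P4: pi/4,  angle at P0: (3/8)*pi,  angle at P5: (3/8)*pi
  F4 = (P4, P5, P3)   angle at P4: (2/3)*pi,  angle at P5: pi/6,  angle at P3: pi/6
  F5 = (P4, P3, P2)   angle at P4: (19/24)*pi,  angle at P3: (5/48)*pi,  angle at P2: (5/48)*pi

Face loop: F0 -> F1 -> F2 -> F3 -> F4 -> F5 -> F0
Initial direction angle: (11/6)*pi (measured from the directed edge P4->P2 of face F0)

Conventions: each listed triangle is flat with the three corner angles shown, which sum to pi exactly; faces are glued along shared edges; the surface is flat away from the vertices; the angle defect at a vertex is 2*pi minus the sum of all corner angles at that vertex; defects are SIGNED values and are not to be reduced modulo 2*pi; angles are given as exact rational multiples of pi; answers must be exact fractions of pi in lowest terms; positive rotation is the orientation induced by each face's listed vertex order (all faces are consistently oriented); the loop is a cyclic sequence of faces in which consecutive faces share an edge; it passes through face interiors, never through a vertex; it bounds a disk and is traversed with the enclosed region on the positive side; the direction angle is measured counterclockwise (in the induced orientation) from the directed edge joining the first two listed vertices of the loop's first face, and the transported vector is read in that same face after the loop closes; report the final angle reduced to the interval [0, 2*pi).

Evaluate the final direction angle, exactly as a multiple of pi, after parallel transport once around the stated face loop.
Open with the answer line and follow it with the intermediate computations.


Answer: final direction angle = (23/24)*pi

enclosed vertex P4: corner angles sum to (23/8)*pi, defect = 2*pi - (23/8)*pi = (-7/8)*pi
summing the enclosed defects onto the initial angle, mod 2*pi in the induced orientation:
final angle = (11/6)*pi - (7/8)*pi = (23/24)*pi (mod 2*pi)


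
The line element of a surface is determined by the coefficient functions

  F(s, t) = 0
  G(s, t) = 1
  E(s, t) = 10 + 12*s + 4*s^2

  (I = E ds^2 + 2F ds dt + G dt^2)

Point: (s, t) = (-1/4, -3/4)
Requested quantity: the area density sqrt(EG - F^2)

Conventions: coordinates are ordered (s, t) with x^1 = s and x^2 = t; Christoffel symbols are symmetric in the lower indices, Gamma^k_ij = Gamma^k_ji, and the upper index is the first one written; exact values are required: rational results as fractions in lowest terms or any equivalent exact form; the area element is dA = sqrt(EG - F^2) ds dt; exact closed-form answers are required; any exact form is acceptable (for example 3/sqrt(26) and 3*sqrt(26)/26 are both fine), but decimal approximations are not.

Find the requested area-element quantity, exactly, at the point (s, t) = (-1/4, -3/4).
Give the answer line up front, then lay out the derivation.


Answer: sqrt(EG - F^2) = sqrt(29)/2

E = 29/4, F = 0, G = 1; EG - F^2 = 29/4


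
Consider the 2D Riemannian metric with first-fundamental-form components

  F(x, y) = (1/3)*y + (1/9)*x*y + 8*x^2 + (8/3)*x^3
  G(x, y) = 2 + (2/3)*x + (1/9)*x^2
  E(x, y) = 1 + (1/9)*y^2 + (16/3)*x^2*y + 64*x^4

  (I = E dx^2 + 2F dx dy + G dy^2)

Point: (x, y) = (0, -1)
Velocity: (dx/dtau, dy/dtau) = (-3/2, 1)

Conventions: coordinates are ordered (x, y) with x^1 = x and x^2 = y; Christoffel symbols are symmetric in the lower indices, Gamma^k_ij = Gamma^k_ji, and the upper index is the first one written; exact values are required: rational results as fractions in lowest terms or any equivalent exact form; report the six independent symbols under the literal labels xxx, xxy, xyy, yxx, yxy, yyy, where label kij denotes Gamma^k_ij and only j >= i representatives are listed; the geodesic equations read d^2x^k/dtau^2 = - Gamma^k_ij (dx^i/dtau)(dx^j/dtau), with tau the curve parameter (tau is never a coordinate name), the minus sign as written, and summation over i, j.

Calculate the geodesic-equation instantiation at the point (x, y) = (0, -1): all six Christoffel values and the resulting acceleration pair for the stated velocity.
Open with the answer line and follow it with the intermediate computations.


Answer: Gamma_xxx = 0, Gamma_xxy = -1/19, Gamma_xyy = 0, Gamma_yxx = 0, Gamma_yxy = 3/19, Gamma_yyy = 0; accelerations (d^2x/dtau^2, d^2y/dtau^2) = (-3/19, 9/19)

E = 10/9, F = -1/3, G = 2 at the point
E_x = 0, E_y = -2/9, F_x = -1/9, F_y = 1/3, G_x = 2/3, G_y = 0
EG - F^2 = 19/9;  g^inv = (9/19) * [[2, 1/3], [1/3, 10/9]]
first-kind symbols [ij,l] = (1/2)(d_i g_jl + d_j g_il - d_l g_ij): [xx,x] = E_x/2 = 0, [xx,y] = F_x - E_y/2 = 0, [xy,x] = E_y/2 = -1/9, [xy,y] = G_x/2 = 1/3, [yy,x] = F_y - G_x/2 = 0, [yy,y] = G_y/2 = 0
Gamma^x_ij = (G*[ij,x] - F*[ij,y])/(EG - F^2), Gamma^y_ij = (E*[ij,y] - F*[ij,x])/(EG - F^2)
Gamma_xxx = 0, Gamma_xxy = -1/19, Gamma_xyy = 0, Gamma_yxx = 0, Gamma_yxy = 3/19, Gamma_yyy = 0
d^2x/dtau^2 = -(Gamma_xxx*(-3/2)^2 + 2*Gamma_xxy*(-3/2)*(1) + Gamma_xyy*(1)^2) = -3/19
d^2y/dtau^2 = -(Gamma_yxx*(-3/2)^2 + 2*Gamma_yxy*(-3/2)*(1) + Gamma_yyy*(1)^2) = 9/19


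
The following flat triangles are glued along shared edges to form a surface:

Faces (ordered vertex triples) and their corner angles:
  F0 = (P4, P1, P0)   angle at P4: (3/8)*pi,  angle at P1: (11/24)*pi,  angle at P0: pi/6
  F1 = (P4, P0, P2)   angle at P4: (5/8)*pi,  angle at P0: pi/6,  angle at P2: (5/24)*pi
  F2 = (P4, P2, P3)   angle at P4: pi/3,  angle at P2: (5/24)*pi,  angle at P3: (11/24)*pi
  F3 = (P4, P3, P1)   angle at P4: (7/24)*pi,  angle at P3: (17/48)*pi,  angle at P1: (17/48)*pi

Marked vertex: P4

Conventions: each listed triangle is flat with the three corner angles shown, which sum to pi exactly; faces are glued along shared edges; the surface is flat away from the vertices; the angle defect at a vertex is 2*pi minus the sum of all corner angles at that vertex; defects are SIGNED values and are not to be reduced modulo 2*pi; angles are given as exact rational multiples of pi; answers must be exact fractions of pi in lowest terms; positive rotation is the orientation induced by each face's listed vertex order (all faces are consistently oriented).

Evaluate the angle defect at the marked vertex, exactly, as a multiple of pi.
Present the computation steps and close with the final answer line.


Sum of corner angles at P4: (13/8)*pi
defect = 2*pi - (13/8)*pi

Answer: defect(P4) = (3/8)*pi


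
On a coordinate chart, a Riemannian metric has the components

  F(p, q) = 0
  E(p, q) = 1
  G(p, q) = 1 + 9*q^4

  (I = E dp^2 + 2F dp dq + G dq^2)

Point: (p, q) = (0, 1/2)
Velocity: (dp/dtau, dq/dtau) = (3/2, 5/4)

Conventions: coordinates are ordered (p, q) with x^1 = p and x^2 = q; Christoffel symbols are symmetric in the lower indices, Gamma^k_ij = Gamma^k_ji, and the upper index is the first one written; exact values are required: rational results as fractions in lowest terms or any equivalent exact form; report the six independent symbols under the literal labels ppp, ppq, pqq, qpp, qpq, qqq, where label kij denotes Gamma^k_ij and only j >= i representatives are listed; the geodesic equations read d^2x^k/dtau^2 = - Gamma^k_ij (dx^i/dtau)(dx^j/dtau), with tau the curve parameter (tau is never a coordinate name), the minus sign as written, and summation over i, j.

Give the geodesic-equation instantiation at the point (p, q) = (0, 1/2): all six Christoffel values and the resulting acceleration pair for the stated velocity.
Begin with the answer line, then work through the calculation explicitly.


Answer: Gamma_ppp = 0, Gamma_ppq = 0, Gamma_pqq = 0, Gamma_qpp = 0, Gamma_qpq = 0, Gamma_qqq = 36/25; accelerations (d^2p/dtau^2, d^2q/dtau^2) = (0, -9/4)

E = 1, F = 0, G = 25/16 at the point
E_p = 0, E_q = 0, F_p = 0, F_q = 0, G_p = 0, G_q = 9/2
EG - F^2 = 25/16;  g^inv = (16/25) * [[25/16, 0], [0, 1]]
first-kind symbols [ij,l] = (1/2)(d_i g_jl + d_j g_il - d_l g_ij): [pp,p] = E_p/2 = 0, [pp,q] = F_p - E_q/2 = 0, [pq,p] = E_q/2 = 0, [pq,q] = G_p/2 = 0, [qq,p] = F_q - G_p/2 = 0, [qq,q] = G_q/2 = 9/4
Gamma^p_ij = (G*[ij,p] - F*[ij,q])/(EG - F^2), Gamma^q_ij = (E*[ij,q] - F*[ij,p])/(EG - F^2)
Gamma_ppp = 0, Gamma_ppq = 0, Gamma_pqq = 0, Gamma_qpp = 0, Gamma_qpq = 0, Gamma_qqq = 36/25
d^2p/dtau^2 = -(Gamma_ppp*(3/2)^2 + 2*Gamma_ppq*(3/2)*(5/4) + Gamma_pqq*(5/4)^2) = 0
d^2q/dtau^2 = -(Gamma_qpp*(3/2)^2 + 2*Gamma_qpq*(3/2)*(5/4) + Gamma_qqq*(5/4)^2) = -9/4


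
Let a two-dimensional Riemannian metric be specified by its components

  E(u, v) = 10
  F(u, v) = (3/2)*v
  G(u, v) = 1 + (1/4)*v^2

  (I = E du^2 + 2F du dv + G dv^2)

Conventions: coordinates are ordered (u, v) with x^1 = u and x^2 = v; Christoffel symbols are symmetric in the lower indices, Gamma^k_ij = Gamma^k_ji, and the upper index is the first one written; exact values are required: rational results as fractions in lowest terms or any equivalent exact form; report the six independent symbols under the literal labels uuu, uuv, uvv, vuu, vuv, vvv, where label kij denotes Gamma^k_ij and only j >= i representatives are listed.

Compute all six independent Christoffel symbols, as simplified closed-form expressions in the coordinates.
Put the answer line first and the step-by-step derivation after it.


Answer: Gamma_uuu = 0, Gamma_uuv = 0, Gamma_uvv = 6/(v^2 + 40), Gamma_vuu = 0, Gamma_vuv = 0, Gamma_vvv = v/(v^2 + 40)

E = 10; F = (3/2)*v; G = 1 + (1/4)*v^2
Gamma^k_ij = (1/2) g^{kl} (d_i g_jl + d_j g_il - d_l g_ij), with g^inv = (1/(EG-F^2)) [[G, -F], [-F, E]]
first partials: E_u = 0, E_v = 0, F_u = 0, F_v = 3/2, G_u = 0, G_v = (1/2)*v
D = EG - F^2 = 10 + (1/4)*v^2
expanded: Gamma^u_uu = (G E_u - 2F F_u + F E_v)/(2D), Gamma^u_uv = (G E_v - F G_u)/(2D), Gamma^u_vv = (2G F_v - G G_u - F G_v)/(2D), Gamma^v_uu = (2E F_u - E E_v - F E_u)/(2D), Gamma^v_uv = (E G_u - F E_v)/(2D), Gamma^v_vv = (E G_v - 2F F_v + F G_u)/(2D); substitute and cancel common factors


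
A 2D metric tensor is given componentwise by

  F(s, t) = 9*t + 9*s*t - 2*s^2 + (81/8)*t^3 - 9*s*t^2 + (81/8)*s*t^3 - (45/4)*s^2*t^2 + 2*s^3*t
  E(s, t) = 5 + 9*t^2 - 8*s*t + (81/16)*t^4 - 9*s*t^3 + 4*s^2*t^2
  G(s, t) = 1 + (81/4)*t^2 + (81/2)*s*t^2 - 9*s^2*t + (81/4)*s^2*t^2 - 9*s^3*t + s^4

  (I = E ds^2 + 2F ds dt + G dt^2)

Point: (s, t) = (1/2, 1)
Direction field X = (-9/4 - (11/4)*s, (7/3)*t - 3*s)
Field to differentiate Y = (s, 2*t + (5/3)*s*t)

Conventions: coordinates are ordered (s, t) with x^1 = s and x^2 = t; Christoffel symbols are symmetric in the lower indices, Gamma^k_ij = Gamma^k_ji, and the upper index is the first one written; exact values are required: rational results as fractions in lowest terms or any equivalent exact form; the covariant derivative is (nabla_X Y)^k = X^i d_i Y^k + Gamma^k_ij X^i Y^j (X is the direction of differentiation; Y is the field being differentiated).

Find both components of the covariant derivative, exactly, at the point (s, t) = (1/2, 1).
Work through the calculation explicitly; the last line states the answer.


E = 185/16, F = 169/8, G = 173/4 at the point
E_s = -13, E_t = 91/4, F_s = -13/8, F_t = 715/16, G_s = 91/2, G_t = 351/4
EG - F^2 = 861/16;  g^inv = (16/861) * [[173/4, -169/8], [-169/8, 185/16]]
first-kind symbols [ij,l] = (1/2)(d_i g_jl + d_j g_il - d_l g_ij): [ss,s] = E_s/2 = -13/2, [ss,t] = F_s - E_t/2 = -13, [st,s] = E_t/2 = 91/8, [st,t] = G_s/2 = 91/4, [tt,s] = F_t - G_s/2 = 351/16, [tt,t] = G_t/2 = 351/8
Gamma^s_ij = (G*[ij,s] - F*[ij,t])/(EG - F^2), Gamma^t_ij = (E*[ij,t] - F*[ij,s])/(EG - F^2)
Gamma_sss = -104/861, Gamma_sst = 26/123, Gamma_stt = 117/287, Gamma_tss = -208/861, Gamma_tst = 52/123, Gamma_ttt = 234/287
X = (-29/8, 5/6), Y = (1/2, 17/6) at the point

Answer: (nabla_X Y)^s = -11692/2583, (nabla_X Y)^t = -37771/6888


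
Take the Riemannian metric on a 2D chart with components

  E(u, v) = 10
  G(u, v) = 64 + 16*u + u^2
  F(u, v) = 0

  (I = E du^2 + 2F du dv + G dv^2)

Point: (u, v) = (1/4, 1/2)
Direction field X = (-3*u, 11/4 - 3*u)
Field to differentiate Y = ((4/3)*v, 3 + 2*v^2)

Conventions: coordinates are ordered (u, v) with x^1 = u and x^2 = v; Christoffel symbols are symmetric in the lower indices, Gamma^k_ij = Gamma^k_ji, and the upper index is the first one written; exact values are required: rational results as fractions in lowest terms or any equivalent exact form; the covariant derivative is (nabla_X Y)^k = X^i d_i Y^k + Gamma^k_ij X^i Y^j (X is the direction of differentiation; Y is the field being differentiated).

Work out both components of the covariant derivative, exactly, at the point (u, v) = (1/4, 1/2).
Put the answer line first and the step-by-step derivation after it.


Answer: (nabla_X Y)^u = -373/120, (nabla_X Y)^v = 761/198

E = 10, F = 0, G = 1089/16 at the point
E_u = 0, E_v = 0, F_u = 0, F_v = 0, G_u = 33/2, G_v = 0
EG - F^2 = 5445/8;  g^inv = (8/5445) * [[1089/16, 0], [0, 10]]
first-kind symbols [ij,l] = (1/2)(d_i g_jl + d_j g_il - d_l g_ij): [uu,u] = E_u/2 = 0, [uu,v] = F_u - E_v/2 = 0, [uv,u] = E_v/2 = 0, [uv,v] = G_u/2 = 33/4, [vv,u] = F_v - G_u/2 = -33/4, [vv,v] = G_v/2 = 0
Gamma^u_ij = (G*[ij,u] - F*[ij,v])/(EG - F^2), Gamma^v_ij = (E*[ij,v] - F*[ij,u])/(EG - F^2)
Gamma_uuu = 0, Gamma_uuv = 0, Gamma_uvv = -33/40, Gamma_vuu = 0, Gamma_vuv = 4/33, Gamma_vvv = 0
X = (-3/4, 2), Y = (2/3, 7/2) at the point


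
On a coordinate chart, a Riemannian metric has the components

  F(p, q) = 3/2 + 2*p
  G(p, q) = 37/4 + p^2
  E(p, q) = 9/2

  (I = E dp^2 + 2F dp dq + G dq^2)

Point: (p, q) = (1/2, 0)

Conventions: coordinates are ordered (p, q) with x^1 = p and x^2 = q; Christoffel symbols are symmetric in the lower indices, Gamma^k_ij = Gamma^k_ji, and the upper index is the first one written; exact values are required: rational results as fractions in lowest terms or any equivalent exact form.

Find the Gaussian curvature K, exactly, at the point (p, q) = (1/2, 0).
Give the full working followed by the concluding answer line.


E = 9/2, F = 5/2, G = 19/2, EG - F^2 = 73/2 at the point
E_p = 0, E_q = 0, F_p = 2, F_q = 0, G_p = 1, G_q = 0
E_qq = 0, F_pq = 0, G_pp = 2
The intrinsic route: Brioschi's K = (det M1 - det M2)/(EG - F^2)^2.
M1 = [[-E_qq/2 + F_pq - G_pp/2, E_p/2, F_p - E_q/2], [F_q - G_p/2, E, F], [G_q/2, F, G]] = [[-1, 0, 2], [-1/2, 9/2, 5/2], [0, 5/2, 19/2]]; det M1 = -39
M2 = [[0, E_q/2, G_p/2], [E_q/2, E, F], [G_p/2, F, G]] = [[0, 0, 1/2], [0, 9/2, 5/2], [1/2, 5/2, 19/2]]; det M2 = -9/8
det M1 - det M2 = -303/8; K = -303/8 / (73/2)^2 = -303/10658

Answer: K = -303/10658


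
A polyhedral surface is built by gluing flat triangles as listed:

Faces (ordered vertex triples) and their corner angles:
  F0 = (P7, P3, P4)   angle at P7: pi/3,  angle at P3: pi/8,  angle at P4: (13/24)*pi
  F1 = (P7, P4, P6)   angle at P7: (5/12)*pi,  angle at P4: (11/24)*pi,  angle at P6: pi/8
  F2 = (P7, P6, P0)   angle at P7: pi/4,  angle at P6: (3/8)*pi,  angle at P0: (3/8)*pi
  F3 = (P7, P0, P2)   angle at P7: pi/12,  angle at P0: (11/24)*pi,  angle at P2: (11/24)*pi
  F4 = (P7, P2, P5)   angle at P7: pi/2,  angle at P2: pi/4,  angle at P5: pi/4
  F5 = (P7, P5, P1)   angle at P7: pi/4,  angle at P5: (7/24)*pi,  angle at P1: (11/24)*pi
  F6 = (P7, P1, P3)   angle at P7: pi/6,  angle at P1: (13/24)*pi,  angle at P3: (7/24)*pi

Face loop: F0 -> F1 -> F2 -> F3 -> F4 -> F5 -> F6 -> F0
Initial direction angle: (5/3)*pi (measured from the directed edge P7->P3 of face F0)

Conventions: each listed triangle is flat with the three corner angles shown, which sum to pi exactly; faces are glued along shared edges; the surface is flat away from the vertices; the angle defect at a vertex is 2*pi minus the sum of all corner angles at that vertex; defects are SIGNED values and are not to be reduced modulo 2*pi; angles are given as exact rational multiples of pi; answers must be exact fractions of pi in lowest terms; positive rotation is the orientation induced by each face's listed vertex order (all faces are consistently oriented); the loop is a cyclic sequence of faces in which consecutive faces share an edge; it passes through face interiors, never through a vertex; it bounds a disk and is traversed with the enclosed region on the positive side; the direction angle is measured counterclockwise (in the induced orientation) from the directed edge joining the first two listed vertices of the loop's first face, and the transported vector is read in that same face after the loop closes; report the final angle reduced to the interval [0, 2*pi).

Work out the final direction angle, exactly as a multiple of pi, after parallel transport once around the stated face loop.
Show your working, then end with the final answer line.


enclosed vertex P7: corner angles sum to 2*pi, defect = 2*pi - 2*pi = 0
adding the enclosed defects to the starting angle (mod 2*pi, induced orientation) gives the holonomy
final angle = (5/3)*pi + 0 = (5/3)*pi (mod 2*pi)

Answer: final direction angle = (5/3)*pi


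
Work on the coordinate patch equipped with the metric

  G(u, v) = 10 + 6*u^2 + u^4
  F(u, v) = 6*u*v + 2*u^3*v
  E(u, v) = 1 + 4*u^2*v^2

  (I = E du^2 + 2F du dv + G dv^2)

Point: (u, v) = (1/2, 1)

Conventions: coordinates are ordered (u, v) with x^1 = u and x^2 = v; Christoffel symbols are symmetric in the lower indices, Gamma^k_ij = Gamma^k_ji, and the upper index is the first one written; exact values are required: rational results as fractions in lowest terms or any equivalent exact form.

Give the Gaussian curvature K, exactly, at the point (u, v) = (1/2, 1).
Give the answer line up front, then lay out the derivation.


Answer: K = -256/40401

E = 2, F = 13/4, G = 185/16, EG - F^2 = 201/16 at the point
E_u = 4, E_v = 2, F_u = 15/2, F_v = 13/4, G_u = 13/2, G_v = 0
E_vv = 2, F_uv = 15/2, G_uu = 15
Using the Brioschi determinant formula for K from the metric derivatives:
M1 = [[-E_vv/2 + F_uv - G_uu/2, E_u/2, F_u - E_v/2], [F_v - G_u/2, E, F], [G_v/2, F, G]] = [[-1, 2, 13/2], [0, 2, 13/4], [0, 13/4, 185/16]]; det M1 = -201/16
M2 = [[0, E_v/2, G_u/2], [E_v/2, E, F], [G_u/2, F, G]] = [[0, 1, 13/4], [1, 2, 13/4], [13/4, 13/4, 185/16]]; det M2 = -185/16
det M1 - det M2 = -1; K = -1 / (201/16)^2 = -256/40401


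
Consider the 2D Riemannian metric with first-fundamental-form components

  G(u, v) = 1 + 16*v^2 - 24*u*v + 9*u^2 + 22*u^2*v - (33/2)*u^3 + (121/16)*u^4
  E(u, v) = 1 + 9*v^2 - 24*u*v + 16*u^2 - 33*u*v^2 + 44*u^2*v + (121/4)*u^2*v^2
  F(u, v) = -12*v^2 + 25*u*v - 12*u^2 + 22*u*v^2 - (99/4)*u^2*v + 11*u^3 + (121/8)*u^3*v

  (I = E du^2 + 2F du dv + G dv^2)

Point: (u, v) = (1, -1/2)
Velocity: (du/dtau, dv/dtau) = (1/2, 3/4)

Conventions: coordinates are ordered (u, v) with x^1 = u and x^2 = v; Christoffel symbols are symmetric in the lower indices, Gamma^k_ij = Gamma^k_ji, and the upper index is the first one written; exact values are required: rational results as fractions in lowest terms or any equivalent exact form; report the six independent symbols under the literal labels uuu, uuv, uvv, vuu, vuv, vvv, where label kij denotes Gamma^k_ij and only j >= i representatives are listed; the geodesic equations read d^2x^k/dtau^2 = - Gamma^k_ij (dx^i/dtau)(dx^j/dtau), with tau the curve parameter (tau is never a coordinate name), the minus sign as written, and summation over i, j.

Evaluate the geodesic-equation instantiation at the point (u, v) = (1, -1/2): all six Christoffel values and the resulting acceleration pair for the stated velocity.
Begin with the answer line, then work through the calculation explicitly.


Answer: Gamma_uuu = 55/218, Gamma_uuv = 55/109, Gamma_uvv = 88/109, Gamma_vuu = -45/218, Gamma_vuv = -45/109, Gamma_vvv = -72/109; accelerations (d^2u/dtau^2, d^2v/dtau^2) = (-781/872, 639/872)

E = 137/16, F = -99/16, G = 97/16 at the point
E_u = 55/8, E_v = 55/4, F_u = 65/16, F_v = 43/8, G_u = -45/4, G_v = -18
EG - F^2 = 109/8;  g^inv = (8/109) * [[97/16, 99/16], [99/16, 137/16]]
first-kind symbols [ij,l] = (1/2)(d_i g_jl + d_j g_il - d_l g_ij): [uu,u] = E_u/2 = 55/16, [uu,v] = F_u - E_v/2 = -45/16, [uv,u] = E_v/2 = 55/8, [uv,v] = G_u/2 = -45/8, [vv,u] = F_v - G_u/2 = 11, [vv,v] = G_v/2 = -9
Gamma^u_ij = (G*[ij,u] - F*[ij,v])/(EG - F^2), Gamma^v_ij = (E*[ij,v] - F*[ij,u])/(EG - F^2)
Gamma_uuu = 55/218, Gamma_uuv = 55/109, Gamma_uvv = 88/109, Gamma_vuu = -45/218, Gamma_vuv = -45/109, Gamma_vvv = -72/109
d^2u/dtau^2 = -(Gamma_uuu*(1/2)^2 + 2*Gamma_uuv*(1/2)*(3/4) + Gamma_uvv*(3/4)^2) = -781/872
d^2v/dtau^2 = -(Gamma_vuu*(1/2)^2 + 2*Gamma_vuv*(1/2)*(3/4) + Gamma_vvv*(3/4)^2) = 639/872


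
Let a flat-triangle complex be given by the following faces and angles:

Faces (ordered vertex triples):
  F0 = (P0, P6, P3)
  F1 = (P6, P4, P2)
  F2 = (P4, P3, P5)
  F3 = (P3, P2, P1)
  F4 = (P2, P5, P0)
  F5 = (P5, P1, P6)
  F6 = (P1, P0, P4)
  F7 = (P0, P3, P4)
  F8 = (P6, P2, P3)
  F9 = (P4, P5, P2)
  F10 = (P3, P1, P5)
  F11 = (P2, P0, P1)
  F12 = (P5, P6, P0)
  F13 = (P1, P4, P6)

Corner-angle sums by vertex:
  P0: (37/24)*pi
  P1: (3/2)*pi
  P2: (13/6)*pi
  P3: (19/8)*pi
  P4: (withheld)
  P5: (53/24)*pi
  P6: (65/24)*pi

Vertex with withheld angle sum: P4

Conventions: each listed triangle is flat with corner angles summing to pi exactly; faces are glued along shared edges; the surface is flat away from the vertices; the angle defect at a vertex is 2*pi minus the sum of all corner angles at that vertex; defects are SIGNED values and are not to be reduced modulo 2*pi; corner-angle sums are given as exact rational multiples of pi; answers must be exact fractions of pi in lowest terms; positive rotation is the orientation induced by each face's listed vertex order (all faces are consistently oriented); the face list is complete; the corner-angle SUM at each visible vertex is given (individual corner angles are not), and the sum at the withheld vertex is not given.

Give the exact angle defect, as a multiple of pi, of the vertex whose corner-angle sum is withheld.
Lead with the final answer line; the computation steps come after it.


Answer: defect(P4) = pi/2

V = 7, E = 21, F = 14; chi = V - E + F = 0
Gauss-Bonnet: total defect = 2*pi*chi = 0; visible defects sum to -pi/2


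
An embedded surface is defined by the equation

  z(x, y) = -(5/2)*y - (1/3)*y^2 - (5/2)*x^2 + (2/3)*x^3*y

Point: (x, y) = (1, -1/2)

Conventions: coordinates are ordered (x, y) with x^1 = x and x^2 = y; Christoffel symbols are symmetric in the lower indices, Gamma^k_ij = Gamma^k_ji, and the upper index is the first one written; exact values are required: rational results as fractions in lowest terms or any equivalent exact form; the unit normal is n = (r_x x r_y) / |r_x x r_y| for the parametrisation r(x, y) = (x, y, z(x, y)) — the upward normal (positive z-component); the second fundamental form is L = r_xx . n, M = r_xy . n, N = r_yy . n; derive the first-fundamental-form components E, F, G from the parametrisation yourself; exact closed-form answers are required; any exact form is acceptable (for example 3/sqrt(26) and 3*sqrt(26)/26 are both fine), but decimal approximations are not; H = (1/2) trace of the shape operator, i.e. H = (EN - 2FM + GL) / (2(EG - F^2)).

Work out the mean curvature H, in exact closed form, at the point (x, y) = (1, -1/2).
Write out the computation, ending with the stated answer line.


z_x = -6, z_y = -3/2, z_xx = -7, z_xy = 2, z_yy = -2/3
E = 37, F = 9, G = 13/4; answer radicand W^2 = 157/4
unnormalised second-form numerators: l = -7, m = 2, n = -2/3; L = l/sqrt(157/4), and similarly M = m/sqrt(W^2), N = n/sqrt(W^2)
H = (E*n - 2*F*m + G*l) / (2*(EG - F^2)*sqrt(W^2)); E*n - 2*F*m + G*l = -1001/12, EG - F^2 = 157/4, so H = (-1001/942)/sqrt(157/4)

Answer: H = -1001*sqrt(157)/73947


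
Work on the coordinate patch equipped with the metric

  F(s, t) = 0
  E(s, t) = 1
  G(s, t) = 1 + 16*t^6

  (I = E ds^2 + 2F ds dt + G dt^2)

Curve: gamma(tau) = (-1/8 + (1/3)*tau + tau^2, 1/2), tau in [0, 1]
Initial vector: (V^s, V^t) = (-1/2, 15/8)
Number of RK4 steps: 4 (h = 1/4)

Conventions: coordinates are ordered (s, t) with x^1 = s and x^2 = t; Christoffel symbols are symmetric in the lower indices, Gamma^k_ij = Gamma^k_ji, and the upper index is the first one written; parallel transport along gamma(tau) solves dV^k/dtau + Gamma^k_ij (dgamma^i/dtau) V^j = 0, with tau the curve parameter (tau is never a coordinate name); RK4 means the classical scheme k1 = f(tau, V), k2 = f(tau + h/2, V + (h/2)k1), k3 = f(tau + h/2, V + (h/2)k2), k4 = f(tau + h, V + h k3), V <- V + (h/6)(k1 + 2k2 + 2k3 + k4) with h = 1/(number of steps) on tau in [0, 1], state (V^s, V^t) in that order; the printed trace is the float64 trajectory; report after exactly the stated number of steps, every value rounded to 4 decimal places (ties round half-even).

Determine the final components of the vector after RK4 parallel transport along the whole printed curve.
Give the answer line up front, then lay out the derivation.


Answer: V^s = -0.5000, V^t = 1.8750

gamma'(tau) = (1/3 + 2*tau, 0); f(tau, V)^k = -Gamma^k_ij(gamma(tau)) gamma'^i(tau) V^j; h = 1/4; intermediate values shown to 6 dp
curve data and Christoffel symbols at the stage parameters:
  tau = 0.000000: gamma = (-0.125000, 0.500000), gamma' = (0.333333, 0.000000); Gamma_sss = 0.000000, Gamma_sst = 0.000000, Gamma_stt = 0.000000, Gamma_tss = 0.000000, Gamma_tst = 0.000000, Gamma_ttt = 1.200000
  tau = 0.125000: gamma = (-0.067708, 0.500000), gamma' = (0.583333, 0.000000); Gamma_sss = 0.000000, Gamma_sst = 0.000000, Gamma_stt = 0.000000, Gamma_tss = 0.000000, Gamma_tst = 0.000000, Gamma_ttt = 1.200000
  tau = 0.250000: gamma = (0.020833, 0.500000), gamma' = (0.833333, 0.000000); Gamma_sss = 0.000000, Gamma_sst = 0.000000, Gamma_stt = 0.000000, Gamma_tss = 0.000000, Gamma_tst = 0.000000, Gamma_ttt = 1.200000
  tau = 0.375000: gamma = (0.140625, 0.500000), gamma' = (1.083333, 0.000000); Gamma_sss = 0.000000, Gamma_sst = 0.000000, Gamma_stt = 0.000000, Gamma_tss = 0.000000, Gamma_tst = 0.000000, Gamma_ttt = 1.200000
  tau = 0.500000: gamma = (0.291667, 0.500000), gamma' = (1.333333, 0.000000); Gamma_sss = 0.000000, Gamma_sst = 0.000000, Gamma_stt = 0.000000, Gamma_tss = 0.000000, Gamma_tst = 0.000000, Gamma_ttt = 1.200000
  tau = 0.625000: gamma = (0.473958, 0.500000), gamma' = (1.583333, 0.000000); Gamma_sss = 0.000000, Gamma_sst = 0.000000, Gamma_stt = 0.000000, Gamma_tss = 0.000000, Gamma_tst = 0.000000, Gamma_ttt = 1.200000
  tau = 0.750000: gamma = (0.687500, 0.500000), gamma' = (1.833333, 0.000000); Gamma_sss = 0.000000, Gamma_sst = 0.000000, Gamma_stt = 0.000000, Gamma_tss = 0.000000, Gamma_tst = 0.000000, Gamma_ttt = 1.200000
  tau = 0.875000: gamma = (0.932292, 0.500000), gamma' = (2.083333, 0.000000); Gamma_sss = 0.000000, Gamma_sst = 0.000000, Gamma_stt = 0.000000, Gamma_tss = 0.000000, Gamma_tst = 0.000000, Gamma_ttt = 1.200000
  tau = 1.000000: gamma = (1.208333, 0.500000), gamma' = (2.333333, 0.000000); Gamma_sss = 0.000000, Gamma_sst = 0.000000, Gamma_stt = 0.000000, Gamma_tss = 0.000000, Gamma_tst = 0.000000, Gamma_ttt = 1.200000
step 0: V^s = -0.5000, V^t = 1.8750
step 1: k1 = (0.000000, 0.000000), k2 = (0.000000, 0.000000), k3 = (0.000000, 0.000000), k4 = (0.000000, 0.000000); V <- V + (h/6)(k1 + 2k2 + 2k3 + k4): V^s = -0.5000, V^t = 1.8750
step 2: k1 = (0.000000, 0.000000), k2 = (0.000000, 0.000000), k3 = (0.000000, 0.000000), k4 = (0.000000, 0.000000); V <- V + (h/6)(k1 + 2k2 + 2k3 + k4): V^s = -0.5000, V^t = 1.8750
step 3: k1 = (0.000000, 0.000000), k2 = (0.000000, 0.000000), k3 = (0.000000, 0.000000), k4 = (0.000000, 0.000000); V <- V + (h/6)(k1 + 2k2 + 2k3 + k4): V^s = -0.5000, V^t = 1.8750
step 4: k1 = (0.000000, 0.000000), k2 = (0.000000, 0.000000), k3 = (0.000000, 0.000000), k4 = (0.000000, 0.000000); V <- V + (h/6)(k1 + 2k2 + 2k3 + k4): V^s = -0.5000, V^t = 1.8750
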